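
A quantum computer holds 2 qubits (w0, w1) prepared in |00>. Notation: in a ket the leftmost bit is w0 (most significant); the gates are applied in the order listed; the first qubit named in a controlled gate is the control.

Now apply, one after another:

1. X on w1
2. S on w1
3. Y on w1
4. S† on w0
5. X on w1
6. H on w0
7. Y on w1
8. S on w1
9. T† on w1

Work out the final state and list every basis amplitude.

After the circuit, the state carries amplitude -sqrt(2)*I/2 on |00>, 0 on |01>, -sqrt(2)*I/2 on |10>, 0 on |11>.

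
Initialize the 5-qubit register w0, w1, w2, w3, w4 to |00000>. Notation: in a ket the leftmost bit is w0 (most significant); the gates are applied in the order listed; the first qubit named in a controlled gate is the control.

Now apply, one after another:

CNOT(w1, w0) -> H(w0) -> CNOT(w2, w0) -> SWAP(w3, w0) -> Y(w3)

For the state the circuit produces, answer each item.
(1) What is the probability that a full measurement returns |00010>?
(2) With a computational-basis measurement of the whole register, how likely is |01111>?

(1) Outcome |00010> occurs with probability 1/2.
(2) Outcome |01111> occurs with probability 0.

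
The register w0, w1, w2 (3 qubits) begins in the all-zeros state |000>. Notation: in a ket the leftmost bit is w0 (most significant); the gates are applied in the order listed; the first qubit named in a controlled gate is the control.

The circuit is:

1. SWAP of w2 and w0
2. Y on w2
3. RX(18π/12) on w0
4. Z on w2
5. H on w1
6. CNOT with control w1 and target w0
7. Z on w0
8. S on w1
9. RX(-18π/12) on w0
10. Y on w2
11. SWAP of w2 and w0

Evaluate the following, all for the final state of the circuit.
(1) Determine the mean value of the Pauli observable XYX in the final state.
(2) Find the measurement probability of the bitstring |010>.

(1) The observable XYX averages to 0.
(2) The probability of measuring |010> is 1/2.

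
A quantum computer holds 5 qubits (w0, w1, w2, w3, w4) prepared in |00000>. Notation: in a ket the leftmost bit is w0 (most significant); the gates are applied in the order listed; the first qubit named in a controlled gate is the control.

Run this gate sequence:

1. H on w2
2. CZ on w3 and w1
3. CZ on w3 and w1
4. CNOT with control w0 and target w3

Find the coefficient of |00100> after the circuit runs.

The final state's coefficient on |00100> equals sqrt(2)/2. Key observation: gates 2-3 undo each other exactly, leaving only the rest of the circuit to track.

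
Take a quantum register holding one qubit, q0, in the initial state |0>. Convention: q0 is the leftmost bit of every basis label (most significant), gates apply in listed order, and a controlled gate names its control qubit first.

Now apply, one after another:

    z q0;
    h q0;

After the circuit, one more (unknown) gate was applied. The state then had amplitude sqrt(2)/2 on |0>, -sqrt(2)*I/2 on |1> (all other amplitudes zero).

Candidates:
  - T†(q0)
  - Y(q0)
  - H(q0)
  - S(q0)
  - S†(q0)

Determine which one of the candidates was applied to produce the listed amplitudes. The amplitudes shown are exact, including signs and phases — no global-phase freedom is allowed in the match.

The unique candidate consistent with the amplitudes is S†(q0).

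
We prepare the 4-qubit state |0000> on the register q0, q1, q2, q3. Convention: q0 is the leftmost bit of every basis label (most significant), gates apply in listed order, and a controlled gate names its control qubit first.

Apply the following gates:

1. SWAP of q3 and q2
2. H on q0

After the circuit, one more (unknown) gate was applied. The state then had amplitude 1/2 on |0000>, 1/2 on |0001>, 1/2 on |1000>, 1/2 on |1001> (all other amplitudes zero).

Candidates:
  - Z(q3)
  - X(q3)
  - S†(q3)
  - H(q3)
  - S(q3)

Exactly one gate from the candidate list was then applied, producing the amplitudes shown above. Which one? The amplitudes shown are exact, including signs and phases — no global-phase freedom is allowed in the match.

The applied gate was H(q3).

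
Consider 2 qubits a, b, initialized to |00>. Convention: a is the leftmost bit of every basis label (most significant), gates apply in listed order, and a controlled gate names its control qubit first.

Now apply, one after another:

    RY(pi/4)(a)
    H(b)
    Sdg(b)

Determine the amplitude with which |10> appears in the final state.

The amplitude on |10> is sqrt(4 - 2*sqrt(2))/4.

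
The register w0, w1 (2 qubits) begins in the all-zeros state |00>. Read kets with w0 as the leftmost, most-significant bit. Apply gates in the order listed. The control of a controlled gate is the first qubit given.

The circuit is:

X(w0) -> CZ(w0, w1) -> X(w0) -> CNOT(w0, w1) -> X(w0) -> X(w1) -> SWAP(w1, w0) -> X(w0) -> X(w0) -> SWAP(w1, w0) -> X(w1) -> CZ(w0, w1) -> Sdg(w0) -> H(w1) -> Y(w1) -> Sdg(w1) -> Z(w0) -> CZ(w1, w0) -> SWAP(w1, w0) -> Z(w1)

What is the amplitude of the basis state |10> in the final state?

The amplitude on |10> is 0. Key observation: the block from step 6 through step 11 cancels to the identity and can be dropped.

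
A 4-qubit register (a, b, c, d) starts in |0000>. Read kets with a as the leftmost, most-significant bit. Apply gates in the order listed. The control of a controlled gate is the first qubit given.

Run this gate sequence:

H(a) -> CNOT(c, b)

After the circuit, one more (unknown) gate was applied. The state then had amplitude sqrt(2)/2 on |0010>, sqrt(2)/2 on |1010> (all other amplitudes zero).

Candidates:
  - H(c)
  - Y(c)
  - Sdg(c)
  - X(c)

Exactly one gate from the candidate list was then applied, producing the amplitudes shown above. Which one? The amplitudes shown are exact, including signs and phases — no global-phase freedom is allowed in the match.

The unique candidate consistent with the amplitudes is X(c).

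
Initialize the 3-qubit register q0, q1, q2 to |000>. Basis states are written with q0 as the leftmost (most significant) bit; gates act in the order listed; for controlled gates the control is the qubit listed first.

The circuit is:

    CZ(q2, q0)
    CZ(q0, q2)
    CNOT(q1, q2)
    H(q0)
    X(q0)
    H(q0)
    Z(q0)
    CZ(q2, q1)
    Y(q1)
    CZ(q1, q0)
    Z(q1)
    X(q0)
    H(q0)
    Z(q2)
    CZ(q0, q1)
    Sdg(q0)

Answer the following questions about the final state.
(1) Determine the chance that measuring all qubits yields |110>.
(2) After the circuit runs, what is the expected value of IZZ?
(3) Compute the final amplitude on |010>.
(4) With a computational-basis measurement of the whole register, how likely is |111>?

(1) Outcome |110> occurs with probability 1/2. Key observation: gates 4-7 undo each other exactly, leaving only the rest of the circuit to track.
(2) The observable IZZ averages to -1.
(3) The amplitude on |010> is -sqrt(2)*I/2.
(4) A full measurement returns |111> with probability 0.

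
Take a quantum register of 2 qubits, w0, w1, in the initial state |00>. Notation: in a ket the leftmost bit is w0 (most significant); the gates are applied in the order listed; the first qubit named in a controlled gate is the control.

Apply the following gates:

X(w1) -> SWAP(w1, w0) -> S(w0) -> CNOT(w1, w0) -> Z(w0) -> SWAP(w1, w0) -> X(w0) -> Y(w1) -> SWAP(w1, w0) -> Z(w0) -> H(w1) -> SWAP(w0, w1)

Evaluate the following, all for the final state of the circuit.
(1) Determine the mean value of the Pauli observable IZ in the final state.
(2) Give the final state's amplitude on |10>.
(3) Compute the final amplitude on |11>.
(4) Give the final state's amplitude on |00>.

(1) The expectation value of IZ is 1.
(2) The final state's coefficient on |10> equals sqrt(2)/2.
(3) |11> carries amplitude 0 in the final state.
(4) The amplitude on |00> is -sqrt(2)/2.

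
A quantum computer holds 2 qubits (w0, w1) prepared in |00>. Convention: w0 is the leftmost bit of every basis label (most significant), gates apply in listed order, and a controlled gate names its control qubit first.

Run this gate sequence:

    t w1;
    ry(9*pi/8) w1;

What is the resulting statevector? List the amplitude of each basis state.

The resulting statevector has amplitude -sin(pi/16) on |00>, sin(7*pi/16) on |01>, 0 on |10>, 0 on |11>.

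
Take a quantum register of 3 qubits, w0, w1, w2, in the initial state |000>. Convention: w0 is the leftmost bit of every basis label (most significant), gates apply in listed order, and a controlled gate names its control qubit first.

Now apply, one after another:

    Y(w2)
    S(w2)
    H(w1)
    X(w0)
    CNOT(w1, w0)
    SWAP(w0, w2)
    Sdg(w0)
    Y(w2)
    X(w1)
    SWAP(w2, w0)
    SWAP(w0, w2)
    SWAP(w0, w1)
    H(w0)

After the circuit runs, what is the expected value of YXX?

The expectation value of YXX is 0.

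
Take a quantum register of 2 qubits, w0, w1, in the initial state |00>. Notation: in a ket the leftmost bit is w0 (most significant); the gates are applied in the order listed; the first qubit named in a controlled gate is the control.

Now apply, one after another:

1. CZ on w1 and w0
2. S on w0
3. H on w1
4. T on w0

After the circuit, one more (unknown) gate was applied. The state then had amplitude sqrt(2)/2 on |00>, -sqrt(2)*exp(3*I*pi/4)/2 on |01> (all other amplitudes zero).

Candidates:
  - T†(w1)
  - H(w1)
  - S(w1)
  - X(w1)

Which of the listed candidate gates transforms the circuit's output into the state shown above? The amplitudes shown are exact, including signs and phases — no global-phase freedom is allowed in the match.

The applied gate was T†(w1).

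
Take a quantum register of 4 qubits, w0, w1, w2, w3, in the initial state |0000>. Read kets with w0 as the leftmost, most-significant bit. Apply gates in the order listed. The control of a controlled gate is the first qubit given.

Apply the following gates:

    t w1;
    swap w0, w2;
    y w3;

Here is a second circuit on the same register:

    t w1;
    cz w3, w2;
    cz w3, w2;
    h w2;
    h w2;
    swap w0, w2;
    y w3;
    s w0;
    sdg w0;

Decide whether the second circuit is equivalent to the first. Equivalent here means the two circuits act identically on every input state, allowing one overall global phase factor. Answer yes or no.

Yes, they are equivalent — the unitaries differ by at most a global phase.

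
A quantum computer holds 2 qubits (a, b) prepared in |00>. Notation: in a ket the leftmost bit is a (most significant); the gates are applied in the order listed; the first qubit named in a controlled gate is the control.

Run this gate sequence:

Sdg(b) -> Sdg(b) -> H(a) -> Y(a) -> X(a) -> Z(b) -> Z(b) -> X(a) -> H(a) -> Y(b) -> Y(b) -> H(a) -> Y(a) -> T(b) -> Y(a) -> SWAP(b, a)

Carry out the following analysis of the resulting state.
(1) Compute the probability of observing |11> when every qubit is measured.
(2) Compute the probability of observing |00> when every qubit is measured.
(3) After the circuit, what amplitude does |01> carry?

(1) The probability of measuring |11> is 0. Key observation: steps 5-8 multiply out to the identity, so the circuit reduces to the remaining gates.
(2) The probability of measuring |00> is 1/2.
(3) |01> carries amplitude sqrt(2)*I/2 in the final state.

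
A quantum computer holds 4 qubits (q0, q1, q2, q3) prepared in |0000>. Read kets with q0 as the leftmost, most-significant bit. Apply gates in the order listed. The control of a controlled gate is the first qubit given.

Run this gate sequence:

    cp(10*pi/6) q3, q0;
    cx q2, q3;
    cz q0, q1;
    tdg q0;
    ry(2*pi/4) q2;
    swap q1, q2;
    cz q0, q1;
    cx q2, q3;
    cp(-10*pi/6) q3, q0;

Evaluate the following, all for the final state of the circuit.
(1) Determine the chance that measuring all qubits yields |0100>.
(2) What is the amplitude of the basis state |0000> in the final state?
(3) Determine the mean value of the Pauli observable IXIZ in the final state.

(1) A full measurement returns |0100> with probability 1/2.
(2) The final state's coefficient on |0000> equals sqrt(2)/2.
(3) The observable IXIZ averages to 1.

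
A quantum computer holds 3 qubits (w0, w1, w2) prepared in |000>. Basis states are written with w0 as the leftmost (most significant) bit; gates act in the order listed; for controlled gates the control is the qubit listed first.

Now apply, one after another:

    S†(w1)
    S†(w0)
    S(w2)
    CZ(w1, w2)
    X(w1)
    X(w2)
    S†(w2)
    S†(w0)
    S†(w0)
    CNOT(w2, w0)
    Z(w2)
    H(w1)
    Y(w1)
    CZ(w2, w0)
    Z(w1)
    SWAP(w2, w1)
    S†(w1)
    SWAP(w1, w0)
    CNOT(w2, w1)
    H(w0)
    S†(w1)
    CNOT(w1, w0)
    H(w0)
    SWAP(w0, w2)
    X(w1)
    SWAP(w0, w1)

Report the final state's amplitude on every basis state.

After the circuit, the state carries amplitude sqrt(2)/2 on |001>, sqrt(2)*I/2 on |111>, and 0 on every other basis state.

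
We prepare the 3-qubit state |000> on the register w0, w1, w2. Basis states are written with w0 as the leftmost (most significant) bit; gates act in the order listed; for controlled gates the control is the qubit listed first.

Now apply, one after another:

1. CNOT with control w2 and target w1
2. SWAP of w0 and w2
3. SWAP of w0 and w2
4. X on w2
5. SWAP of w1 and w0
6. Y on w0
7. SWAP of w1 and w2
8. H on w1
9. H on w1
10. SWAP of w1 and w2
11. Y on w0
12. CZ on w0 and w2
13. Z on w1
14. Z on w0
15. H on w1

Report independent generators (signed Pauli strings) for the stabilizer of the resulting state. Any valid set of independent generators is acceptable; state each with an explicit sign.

The stabilizer group can be generated by +IXI, +ZII, -IIZ, among other valid generating sets. Key observation: the block from step 6 through step 11 cancels to the identity and can be dropped.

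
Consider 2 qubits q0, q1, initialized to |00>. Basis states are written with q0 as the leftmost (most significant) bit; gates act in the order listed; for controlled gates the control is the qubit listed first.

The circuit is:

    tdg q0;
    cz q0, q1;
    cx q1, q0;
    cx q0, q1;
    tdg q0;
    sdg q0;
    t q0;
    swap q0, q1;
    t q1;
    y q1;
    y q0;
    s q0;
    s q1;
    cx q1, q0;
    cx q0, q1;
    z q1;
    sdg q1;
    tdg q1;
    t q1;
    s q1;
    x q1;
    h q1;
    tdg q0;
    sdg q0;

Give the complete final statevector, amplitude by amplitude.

The resulting statevector has amplitude -sqrt(2)/2 on |00>, -sqrt(2)/2 on |01>, 0 on |10>, 0 on |11>. Key observation: gates 17-20 undo each other exactly, leaving only the rest of the circuit to track.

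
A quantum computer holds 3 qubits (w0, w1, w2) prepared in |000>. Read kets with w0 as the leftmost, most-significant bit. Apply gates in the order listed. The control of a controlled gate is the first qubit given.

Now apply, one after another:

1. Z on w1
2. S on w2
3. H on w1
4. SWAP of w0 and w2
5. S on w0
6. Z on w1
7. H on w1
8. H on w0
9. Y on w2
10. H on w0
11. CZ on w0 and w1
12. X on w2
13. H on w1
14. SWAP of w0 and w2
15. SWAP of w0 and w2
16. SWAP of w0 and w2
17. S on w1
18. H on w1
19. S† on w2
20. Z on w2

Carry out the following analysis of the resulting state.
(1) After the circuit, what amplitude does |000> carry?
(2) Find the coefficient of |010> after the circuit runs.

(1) The amplitude on |000> is 1/2 + I/2.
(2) The final state's coefficient on |010> equals -1/2 + I/2.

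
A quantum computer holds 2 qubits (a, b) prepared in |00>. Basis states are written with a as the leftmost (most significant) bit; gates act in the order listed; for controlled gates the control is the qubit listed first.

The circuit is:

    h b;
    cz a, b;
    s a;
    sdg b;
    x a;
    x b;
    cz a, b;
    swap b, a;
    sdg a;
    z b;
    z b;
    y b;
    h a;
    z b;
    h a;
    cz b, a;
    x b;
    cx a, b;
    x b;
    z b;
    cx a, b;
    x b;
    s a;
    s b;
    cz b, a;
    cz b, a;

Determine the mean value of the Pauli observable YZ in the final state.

The observable YZ averages to -1.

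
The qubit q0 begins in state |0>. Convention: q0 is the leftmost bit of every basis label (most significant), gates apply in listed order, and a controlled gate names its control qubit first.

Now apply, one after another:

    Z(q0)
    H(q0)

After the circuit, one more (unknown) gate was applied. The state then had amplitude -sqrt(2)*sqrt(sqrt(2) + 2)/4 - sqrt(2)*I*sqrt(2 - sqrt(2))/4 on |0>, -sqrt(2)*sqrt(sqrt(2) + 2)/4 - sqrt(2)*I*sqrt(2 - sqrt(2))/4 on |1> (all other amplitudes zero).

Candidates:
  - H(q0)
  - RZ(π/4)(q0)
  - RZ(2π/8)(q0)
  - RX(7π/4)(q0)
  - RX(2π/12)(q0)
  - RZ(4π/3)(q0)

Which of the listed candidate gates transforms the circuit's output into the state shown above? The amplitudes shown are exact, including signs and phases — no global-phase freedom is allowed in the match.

The unique candidate consistent with the amplitudes is RX(7π/4)(q0).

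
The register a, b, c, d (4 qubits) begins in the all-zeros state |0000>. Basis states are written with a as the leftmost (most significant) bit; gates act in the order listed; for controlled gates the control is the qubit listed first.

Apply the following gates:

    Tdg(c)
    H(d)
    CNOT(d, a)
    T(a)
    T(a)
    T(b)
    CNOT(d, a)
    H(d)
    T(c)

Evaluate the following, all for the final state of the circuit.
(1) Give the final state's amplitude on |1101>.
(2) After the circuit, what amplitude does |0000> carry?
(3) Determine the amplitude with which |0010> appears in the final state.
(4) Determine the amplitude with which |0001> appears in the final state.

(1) The amplitude on |1101> is 0.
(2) The final state's coefficient on |0000> equals 1/2 + I/2.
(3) The amplitude on |0010> is 0.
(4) The amplitude on |0001> is 1/2 - I/2.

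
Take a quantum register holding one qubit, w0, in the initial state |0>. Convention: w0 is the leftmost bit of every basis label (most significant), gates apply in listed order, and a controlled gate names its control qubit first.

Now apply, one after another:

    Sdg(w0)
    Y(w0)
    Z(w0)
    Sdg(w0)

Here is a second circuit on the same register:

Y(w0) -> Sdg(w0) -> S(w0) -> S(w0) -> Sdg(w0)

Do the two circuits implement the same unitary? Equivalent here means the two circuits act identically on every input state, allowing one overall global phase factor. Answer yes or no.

No — the two circuits implement different unitaries, even allowing a global phase.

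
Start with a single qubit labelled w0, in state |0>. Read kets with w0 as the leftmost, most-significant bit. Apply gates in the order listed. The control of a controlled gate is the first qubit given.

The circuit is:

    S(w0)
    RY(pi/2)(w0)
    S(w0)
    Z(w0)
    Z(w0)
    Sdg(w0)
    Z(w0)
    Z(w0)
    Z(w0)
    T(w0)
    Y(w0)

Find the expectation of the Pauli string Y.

The observable Y averages to -sqrt(2)/2.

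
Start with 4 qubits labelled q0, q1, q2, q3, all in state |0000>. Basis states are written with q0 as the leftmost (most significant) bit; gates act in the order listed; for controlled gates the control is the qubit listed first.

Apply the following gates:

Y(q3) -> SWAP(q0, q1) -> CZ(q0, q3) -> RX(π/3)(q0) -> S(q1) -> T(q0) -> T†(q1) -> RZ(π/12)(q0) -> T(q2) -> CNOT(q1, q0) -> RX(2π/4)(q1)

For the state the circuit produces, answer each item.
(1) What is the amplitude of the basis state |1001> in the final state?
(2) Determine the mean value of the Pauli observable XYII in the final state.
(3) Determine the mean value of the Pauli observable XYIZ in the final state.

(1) |1001> carries amplitude sqrt(2)*exp(7*I*pi/24)/4 in the final state.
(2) The observable XYII averages to -3/4.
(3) The observable XYIZ averages to 3/4.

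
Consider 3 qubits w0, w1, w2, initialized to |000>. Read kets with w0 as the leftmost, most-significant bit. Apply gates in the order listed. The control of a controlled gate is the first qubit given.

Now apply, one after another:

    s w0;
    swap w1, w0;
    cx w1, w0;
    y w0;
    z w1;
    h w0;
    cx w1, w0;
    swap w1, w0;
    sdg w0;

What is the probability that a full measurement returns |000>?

A full measurement returns |000> with probability 1/2.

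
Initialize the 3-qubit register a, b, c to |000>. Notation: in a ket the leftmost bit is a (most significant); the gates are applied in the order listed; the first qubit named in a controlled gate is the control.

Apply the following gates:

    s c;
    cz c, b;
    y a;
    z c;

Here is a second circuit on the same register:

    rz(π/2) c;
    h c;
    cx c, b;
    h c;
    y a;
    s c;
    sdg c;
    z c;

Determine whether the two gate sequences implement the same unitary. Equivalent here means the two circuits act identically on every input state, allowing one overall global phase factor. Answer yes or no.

No, they are not equivalent — no single phase factor reconciles the two unitaries.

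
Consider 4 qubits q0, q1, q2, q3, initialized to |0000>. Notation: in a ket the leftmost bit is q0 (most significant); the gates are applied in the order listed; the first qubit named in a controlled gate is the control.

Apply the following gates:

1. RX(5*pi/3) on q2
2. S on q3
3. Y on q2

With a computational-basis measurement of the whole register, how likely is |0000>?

The probability of measuring |0000> is 1/4.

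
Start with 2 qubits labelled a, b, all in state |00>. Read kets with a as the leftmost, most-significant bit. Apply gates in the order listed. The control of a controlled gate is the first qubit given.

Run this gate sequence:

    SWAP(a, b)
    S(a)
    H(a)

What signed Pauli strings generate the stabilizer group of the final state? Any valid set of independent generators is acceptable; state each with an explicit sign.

The final state is stabilized by the group generated by +XI, +IZ; other independent generating sets are equally valid.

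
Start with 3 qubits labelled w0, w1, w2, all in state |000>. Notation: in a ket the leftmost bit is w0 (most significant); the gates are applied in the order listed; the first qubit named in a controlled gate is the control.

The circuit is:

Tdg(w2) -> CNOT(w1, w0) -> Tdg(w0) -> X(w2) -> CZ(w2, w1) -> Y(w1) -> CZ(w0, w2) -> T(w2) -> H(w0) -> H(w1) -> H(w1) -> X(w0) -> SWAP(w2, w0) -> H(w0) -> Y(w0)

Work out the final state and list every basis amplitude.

The resulting statevector has amplitude 0 on |000>, 0 on |001>, -exp(I*pi/4)/2 on |010>, -exp(I*pi/4)/2 on |011>, 0 on |100>, 0 on |101>, -exp(I*pi/4)/2 on |110>, -exp(I*pi/4)/2 on |111>.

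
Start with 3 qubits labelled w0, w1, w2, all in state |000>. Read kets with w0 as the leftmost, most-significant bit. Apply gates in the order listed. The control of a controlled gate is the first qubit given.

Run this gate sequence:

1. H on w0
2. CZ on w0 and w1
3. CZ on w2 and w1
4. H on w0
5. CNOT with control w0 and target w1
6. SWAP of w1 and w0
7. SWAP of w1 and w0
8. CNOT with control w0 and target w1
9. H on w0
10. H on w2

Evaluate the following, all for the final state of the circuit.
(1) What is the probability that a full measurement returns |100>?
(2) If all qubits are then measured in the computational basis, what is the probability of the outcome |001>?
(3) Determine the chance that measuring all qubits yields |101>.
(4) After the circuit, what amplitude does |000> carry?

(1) The probability of measuring |100> is 1/4. Key observation: gates 4-9 undo each other exactly, leaving only the rest of the circuit to track.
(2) The probability of measuring |001> is 1/4.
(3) Outcome |101> occurs with probability 1/4.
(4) |000> carries amplitude 1/2 in the final state.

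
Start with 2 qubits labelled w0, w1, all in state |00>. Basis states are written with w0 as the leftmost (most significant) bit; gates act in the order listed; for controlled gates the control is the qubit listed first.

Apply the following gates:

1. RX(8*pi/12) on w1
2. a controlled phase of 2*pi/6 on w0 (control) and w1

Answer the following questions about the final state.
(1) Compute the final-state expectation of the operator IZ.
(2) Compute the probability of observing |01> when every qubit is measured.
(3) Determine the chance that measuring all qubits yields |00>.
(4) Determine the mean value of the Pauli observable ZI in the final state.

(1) In the final state, IZ has expectation -1/2.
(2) The probability of measuring |01> is 3/4.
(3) A full measurement returns |00> with probability 1/4.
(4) In the final state, ZI has expectation 1.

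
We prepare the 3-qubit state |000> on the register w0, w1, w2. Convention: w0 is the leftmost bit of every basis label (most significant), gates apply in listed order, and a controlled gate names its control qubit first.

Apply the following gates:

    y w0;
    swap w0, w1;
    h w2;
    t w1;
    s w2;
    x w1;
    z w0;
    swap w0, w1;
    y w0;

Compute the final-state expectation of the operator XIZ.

The observable XIZ averages to 0.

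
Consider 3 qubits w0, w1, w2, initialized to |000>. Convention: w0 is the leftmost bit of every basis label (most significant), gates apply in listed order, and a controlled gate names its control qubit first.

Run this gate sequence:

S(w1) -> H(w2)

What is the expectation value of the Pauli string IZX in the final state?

The observable IZX averages to 1.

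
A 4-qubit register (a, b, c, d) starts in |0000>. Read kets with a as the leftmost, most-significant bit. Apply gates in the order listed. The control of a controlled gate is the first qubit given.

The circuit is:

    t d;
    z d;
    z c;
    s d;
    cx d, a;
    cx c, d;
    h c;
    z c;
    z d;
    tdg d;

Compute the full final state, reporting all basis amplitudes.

After the circuit, the state carries amplitude sqrt(2)/2 on |0000>, -sqrt(2)/2 on |0010>, and 0 on every other basis state.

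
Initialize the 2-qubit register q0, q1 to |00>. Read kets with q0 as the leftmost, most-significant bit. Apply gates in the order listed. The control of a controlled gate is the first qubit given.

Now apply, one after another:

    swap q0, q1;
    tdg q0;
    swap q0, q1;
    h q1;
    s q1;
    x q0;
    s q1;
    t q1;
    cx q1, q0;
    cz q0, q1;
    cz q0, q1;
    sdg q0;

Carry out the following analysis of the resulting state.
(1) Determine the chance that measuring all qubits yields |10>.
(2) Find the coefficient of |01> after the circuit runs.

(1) Outcome |10> occurs with probability 1/2. Key observation: the block from step 10 through step 11 cancels to the identity and can be dropped.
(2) |01> carries amplitude -sqrt(2)*exp(I*pi/4)/2 in the final state.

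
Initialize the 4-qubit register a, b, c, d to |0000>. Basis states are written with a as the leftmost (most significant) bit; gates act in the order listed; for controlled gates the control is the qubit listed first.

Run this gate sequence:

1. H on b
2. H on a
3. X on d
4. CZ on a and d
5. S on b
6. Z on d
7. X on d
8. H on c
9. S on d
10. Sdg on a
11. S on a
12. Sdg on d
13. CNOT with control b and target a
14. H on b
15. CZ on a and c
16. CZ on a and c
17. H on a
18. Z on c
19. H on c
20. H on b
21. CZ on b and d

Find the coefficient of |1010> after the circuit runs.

|1010> carries amplitude -sqrt(2)/2 in the final state.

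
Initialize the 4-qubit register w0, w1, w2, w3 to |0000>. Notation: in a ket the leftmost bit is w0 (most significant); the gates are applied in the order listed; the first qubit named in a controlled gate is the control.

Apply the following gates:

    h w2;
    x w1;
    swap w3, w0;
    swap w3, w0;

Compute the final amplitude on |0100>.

The amplitude on |0100> is sqrt(2)/2. Key observation: the block from step 3 through step 4 cancels to the identity and can be dropped.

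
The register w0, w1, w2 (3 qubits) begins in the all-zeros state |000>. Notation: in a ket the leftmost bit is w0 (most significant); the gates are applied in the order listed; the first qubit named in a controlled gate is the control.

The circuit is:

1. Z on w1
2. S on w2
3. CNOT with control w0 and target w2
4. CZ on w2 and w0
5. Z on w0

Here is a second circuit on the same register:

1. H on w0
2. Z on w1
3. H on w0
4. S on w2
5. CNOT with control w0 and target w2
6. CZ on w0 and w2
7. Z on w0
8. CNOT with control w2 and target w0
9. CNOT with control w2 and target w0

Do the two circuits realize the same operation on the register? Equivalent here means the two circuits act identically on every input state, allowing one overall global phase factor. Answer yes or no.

Yes — the two circuits implement the same unitary up to a global phase.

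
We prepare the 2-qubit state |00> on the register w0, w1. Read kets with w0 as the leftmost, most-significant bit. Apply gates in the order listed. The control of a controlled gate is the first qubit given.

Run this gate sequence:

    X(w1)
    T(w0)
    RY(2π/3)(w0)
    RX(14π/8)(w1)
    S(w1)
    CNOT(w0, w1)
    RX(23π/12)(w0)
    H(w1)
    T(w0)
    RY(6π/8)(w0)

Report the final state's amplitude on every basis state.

The resulting statevector has amplitude -3*sqrt(sqrt(2)/4 + 1/2)/16 - sqrt(6)*sqrt(sqrt(2)/4 + 1/2)/16 - 3*sqrt(1/2 - sqrt(2)/4)/16 - sqrt(6)*sqrt(1/2 - sqrt(2)/4)/16 - sqrt(3)*sqrt(1/2 - sqrt(2)/4)/16 + sqrt(3)*sqrt(sqrt(2)/4 + 1/2)/16 + 3*sqrt(2)*sqrt(1/2 - sqrt(2)/4)/16 + 3*sqrt(2)*sqrt(sqrt(2)/4 + 1/2)/16 - 3*sqrt(2)*I*sqrt(sqrt(2)/4 + 1/2)*exp(I*pi/4)/16 - 3*I*sqrt(sqrt(2)/4 + 1/2)*exp(I*pi/4)/16 - sqrt(6)*sqrt(sqrt(2)/4 + 1/2)*exp(I*pi/4)/16 - sqrt(3)*I*sqrt(sqrt(2)/4 + 1/2)/16 - sqrt(6)*I*sqrt(sqrt(2)/4 + 1/2)*exp(I*pi/4)/16 - 3*sqrt(2)*I*sqrt(1/2 - sqrt(2)/4)*exp(I*pi/4)/16 - I*sqrt(sqrt(2)/4 + 1/2)/16 - 3*I*sqrt(1/2 - sqrt(2)/4)*exp(I*pi/4)/16 - sqrt(6)*sqrt(1/2 - sqrt(2)/4)*exp(I*pi/4)/16 - sqrt(6)*I*sqrt(1/2 - sqrt(2)/4)*exp(I*pi/4)/16 - sqrt(3)*sqrt(1/2 - sqrt(2)/4)*exp(I*pi/4)/16 - sqrt(3)*I*sqrt(1/2 - sqrt(2)/4)*exp(I*pi/4)/16 - I*sqrt(1/2 - sqrt(2)/4)/16 + sqrt(1/2 - sqrt(2)/4)*exp(I*pi/4)/16 + sqrt(2)*sqrt(1/2 - sqrt(2)/4)*exp(I*pi/4)/16 + sqrt(2)*I*sqrt(1/2 - sqrt(2)/4)/16 + sqrt(sqrt(2)/4 + 1/2)*exp(I*pi/4)/16 + sqrt(3)*I*sqrt(1/2 - sqrt(2)/4)/16 + sqrt(2)*sqrt(sqrt(2)/4 + 1/2)*exp(I*pi/4)/16 + sqrt(6)*I*sqrt(1/2 - sqrt(2)/4)/16 + sqrt(3)*I*sqrt(sqrt(2)/4 + 1/2)*exp(I*pi/4)/16 + sqrt(3)*sqrt(sqrt(2)/4 + 1/2)*exp(I*pi/4)/16 + sqrt(2)*I*sqrt(sqrt(2)/4 + 1/2)/16 + sqrt(6)*I*sqrt(sqrt(2)/4 + 1/2)/16 on |00>, -3*sqrt(sqrt(2)/4 + 1/2)/16 - 3*sqrt(2)*sqrt(1/2 - sqrt(2)/4)/16 - sqrt(3)*sqrt(sqrt(2)/4 + 1/2)/16 - sqrt(6)*sqrt(1/2 - sqrt(2)/4)/16 - sqrt(3)*sqrt(1/2 - sqrt(2)/4)/16 + 3*sqrt(1/2 - sqrt(2)/4)/16 + sqrt(6)*sqrt(sqrt(2)/4 + 1/2)/16 + 3*sqrt(2)*sqrt(sqrt(2)/4 + 1/2)/16 - 3*sqrt(2)*I*sqrt(sqrt(2)/4 + 1/2)*exp(I*pi/4)/16 - 3*I*sqrt(sqrt(2)/4 + 1/2)*exp(I*pi/4)/16 - sqrt(6)*sqrt(sqrt(2)/4 + 1/2)*exp(I*pi/4)/16 - sqrt(3)*I*sqrt(sqrt(2)/4 + 1/2)/16 - sqrt(2)*I*sqrt(sqrt(2)/4 + 1/2)/16 - sqrt(3)*I*sqrt(sqrt(2)/4 + 1/2)*exp(I*pi/4)/16 - sqrt(6)*I*sqrt(1/2 - sqrt(2)/4)/16 - sqrt(2)*sqrt(sqrt(2)/4 + 1/2)*exp(I*pi/4)/16 - sqrt(3)*I*sqrt(1/2 - sqrt(2)/4)/16 - sqrt(6)*I*sqrt(1/2 - sqrt(2)/4)*exp(I*pi/4)/16 - sqrt(sqrt(2)/4 + 1/2)*exp(I*pi/4)/16 - sqrt(3)*I*sqrt(1/2 - sqrt(2)/4)*exp(I*pi/4)/16 - I*sqrt(1/2 - sqrt(2)/4)/16 + sqrt(1/2 - sqrt(2)/4)*exp(I*pi/4)/16 + sqrt(2)*sqrt(1/2 - sqrt(2)/4)*exp(I*pi/4)/16 + sqrt(3)*sqrt(1/2 - sqrt(2)/4)*exp(I*pi/4)/16 + sqrt(2)*I*sqrt(1/2 - sqrt(2)/4)/16 + sqrt(6)*sqrt(1/2 - sqrt(2)/4)*exp(I*pi/4)/16 + 3*I*sqrt(1/2 - sqrt(2)/4)*exp(I*pi/4)/16 + I*sqrt(sqrt(2)/4 + 1/2)/16 + sqrt(3)*sqrt(sqrt(2)/4 + 1/2)*exp(I*pi/4)/16 + 3*sqrt(2)*I*sqrt(1/2 - sqrt(2)/4)*exp(I*pi/4)/16 + sqrt(6)*I*sqrt(sqrt(2)/4 + 1/2)*exp(I*pi/4)/16 + sqrt(6)*I*sqrt(sqrt(2)/4 + 1/2)/16 on |01>, -3*sqrt(sqrt(2)/4 + 1/2)/16 - sqrt(6)*sqrt(sqrt(2)/4 + 1/2)/16 - sqrt(3)*sqrt(sqrt(2)/4 + 1/2)/16 - sqrt(6)*sqrt(1/2 - sqrt(2)/4)/16 - sqrt(3)*sqrt(1/2 - sqrt(2)/4)/16 + 3*sqrt(1/2 - sqrt(2)/4)/16 + 3*sqrt(2)*sqrt(1/2 - sqrt(2)/4)/16 + 3*sqrt(2)*sqrt(sqrt(2)/4 + 1/2)/16 - 3*I*sqrt(sqrt(2)/4 + 1/2)*exp(I*pi/4)/16 - sqrt(3)*sqrt(sqrt(2)/4 + 1/2)*exp(I*pi/4)/16 - sqrt(3)*I*sqrt(sqrt(2)/4 + 1/2)*exp(I*pi/4)/16 - sqrt(2)*sqrt(sqrt(2)/4 + 1/2)*exp(I*pi/4)/16 - I*sqrt(sqrt(2)/4 + 1/2)/16 - sqrt(3)*sqrt(1/2 - sqrt(2)/4)*exp(I*pi/4)/16 - sqrt(3)*I*sqrt(1/2 - sqrt(2)/4)*exp(I*pi/4)/16 - sqrt(2)*sqrt(1/2 - sqrt(2)/4)*exp(I*pi/4)/16 - sqrt(1/2 - sqrt(2)/4)*exp(I*pi/4)/16 + I*sqrt(1/2 - sqrt(2)/4)/16 + sqrt(2)*I*sqrt(1/2 - sqrt(2)/4)/16 + sqrt(sqrt(2)/4 + 1/2)*exp(I*pi/4)/16 + sqrt(6)*I*sqrt(1/2 - sqrt(2)/4)*exp(I*pi/4)/16 + sqrt(3)*I*sqrt(1/2 - sqrt(2)/4)/16 + sqrt(6)*sqrt(1/2 - sqrt(2)/4)*exp(I*pi/4)/16 + 3*I*sqrt(1/2 - sqrt(2)/4)*exp(I*pi/4)/16 + sqrt(6)*I*sqrt(1/2 - sqrt(2)/4)/16 + 3*sqrt(2)*I*sqrt(1/2 - sqrt(2)/4)*exp(I*pi/4)/16 + sqrt(2)*I*sqrt(sqrt(2)/4 + 1/2)/16 + sqrt(6)*I*sqrt(sqrt(2)/4 + 1/2)*exp(I*pi/4)/16 + sqrt(3)*I*sqrt(sqrt(2)/4 + 1/2)/16 + sqrt(6)*sqrt(sqrt(2)/4 + 1/2)*exp(I*pi/4)/16 + sqrt(6)*I*sqrt(sqrt(2)/4 + 1/2)/16 + 3*sqrt(2)*I*sqrt(sqrt(2)/4 + 1/2)*exp(I*pi/4)/16 on |10>, -3*sqrt(2)*sqrt(sqrt(2)/4 + 1/2)/16 - sqrt(6)*sqrt(sqrt(2)/4 + 1/2)/16 - sqrt(3)*sqrt(sqrt(2)/4 + 1/2)/16 + sqrt(3)*sqrt(1/2 - sqrt(2)/4)/16 + sqrt(6)*sqrt(1/2 - sqrt(2)/4)/16 + 3*sqrt(1/2 - sqrt(2)/4)/16 + 3*sqrt(2)*sqrt(1/2 - sqrt(2)/4)/16 + 3*sqrt(sqrt(2)/4 + 1/2)/16 - 3*sqrt(2)*I*sqrt(sqrt(2)/4 + 1/2)*exp(I*pi/4)/16 - sqrt(6)*I*sqrt(sqrt(2)/4 + 1/2)/16 - sqrt(6)*sqrt(sqrt(2)/4 + 1/2)*exp(I*pi/4)/16 - sqrt(3)*I*sqrt(sqrt(2)/4 + 1/2)/16 - sqrt(3)*I*sqrt(sqrt(2)/4 + 1/2)*exp(I*pi/4)/16 - sqrt(2)*sqrt(sqrt(2)/4 + 1/2)*exp(I*pi/4)/16 - I*sqrt(sqrt(2)/4 + 1/2)/16 - sqrt(6)*I*sqrt(1/2 - sqrt(2)/4)*exp(I*pi/4)/16 - sqrt(2)*I*sqrt(1/2 - sqrt(2)/4)/16 - sqrt(3)*sqrt(1/2 - sqrt(2)/4)*exp(I*pi/4)/16 - I*sqrt(1/2 - sqrt(2)/4)/16 + sqrt(1/2 - sqrt(2)/4)*exp(I*pi/4)/16 + sqrt(2)*sqrt(1/2 - sqrt(2)/4)*exp(I*pi/4)/16 + sqrt(3)*I*sqrt(1/2 - sqrt(2)/4)*exp(I*pi/4)/16 + sqrt(sqrt(2)/4 + 1/2)*exp(I*pi/4)/16 + sqrt(3)*I*sqrt(1/2 - sqrt(2)/4)/16 + sqrt(6)*sqrt(1/2 - sqrt(2)/4)*exp(I*pi/4)/16 + 3*I*sqrt(1/2 - sqrt(2)/4)*exp(I*pi/4)/16 + sqrt(6)*I*sqrt(1/2 - sqrt(2)/4)/16 + sqrt(3)*sqrt(sqrt(2)/4 + 1/2)*exp(I*pi/4)/16 + 3*sqrt(2)*I*sqrt(1/2 - sqrt(2)/4)*exp(I*pi/4)/16 + sqrt(2)*I*sqrt(sqrt(2)/4 + 1/2)/16 + sqrt(6)*I*sqrt(sqrt(2)/4 + 1/2)*exp(I*pi/4)/16 + 3*I*sqrt(sqrt(2)/4 + 1/2)*exp(I*pi/4)/16 on |11>.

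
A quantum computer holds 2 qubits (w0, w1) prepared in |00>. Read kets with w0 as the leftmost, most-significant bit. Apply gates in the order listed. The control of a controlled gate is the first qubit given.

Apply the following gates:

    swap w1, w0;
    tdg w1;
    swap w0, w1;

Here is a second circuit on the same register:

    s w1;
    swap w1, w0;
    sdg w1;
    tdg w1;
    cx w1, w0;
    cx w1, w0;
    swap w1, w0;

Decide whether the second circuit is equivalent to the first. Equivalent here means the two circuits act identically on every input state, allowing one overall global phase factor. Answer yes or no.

No: there is an input state on which the two circuits produce genuinely different outputs (not merely differing by a phase).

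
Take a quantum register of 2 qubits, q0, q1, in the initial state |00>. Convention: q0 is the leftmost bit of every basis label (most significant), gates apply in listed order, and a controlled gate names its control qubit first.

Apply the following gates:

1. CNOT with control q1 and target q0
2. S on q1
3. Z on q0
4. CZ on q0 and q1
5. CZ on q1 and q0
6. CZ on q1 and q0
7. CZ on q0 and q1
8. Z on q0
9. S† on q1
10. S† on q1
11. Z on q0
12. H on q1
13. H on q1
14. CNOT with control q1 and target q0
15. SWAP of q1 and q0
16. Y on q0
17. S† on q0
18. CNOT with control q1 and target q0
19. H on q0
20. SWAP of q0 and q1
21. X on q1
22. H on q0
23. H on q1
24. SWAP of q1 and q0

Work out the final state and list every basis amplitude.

After the circuit, the state carries amplitude 0 on |00>, 0 on |01>, -sqrt(2)/2 on |10>, -sqrt(2)/2 on |11>. Key observation: gates 2-9 undo each other exactly, leaving only the rest of the circuit to track.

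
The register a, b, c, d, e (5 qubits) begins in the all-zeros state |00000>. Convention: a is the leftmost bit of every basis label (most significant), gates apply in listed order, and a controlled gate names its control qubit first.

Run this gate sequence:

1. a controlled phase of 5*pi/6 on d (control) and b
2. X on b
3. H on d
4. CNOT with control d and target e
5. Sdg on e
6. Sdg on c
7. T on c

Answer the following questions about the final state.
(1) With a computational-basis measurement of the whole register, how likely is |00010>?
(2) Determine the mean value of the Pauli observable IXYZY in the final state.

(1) A full measurement returns |00010> with probability 0.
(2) The observable IXYZY averages to 0.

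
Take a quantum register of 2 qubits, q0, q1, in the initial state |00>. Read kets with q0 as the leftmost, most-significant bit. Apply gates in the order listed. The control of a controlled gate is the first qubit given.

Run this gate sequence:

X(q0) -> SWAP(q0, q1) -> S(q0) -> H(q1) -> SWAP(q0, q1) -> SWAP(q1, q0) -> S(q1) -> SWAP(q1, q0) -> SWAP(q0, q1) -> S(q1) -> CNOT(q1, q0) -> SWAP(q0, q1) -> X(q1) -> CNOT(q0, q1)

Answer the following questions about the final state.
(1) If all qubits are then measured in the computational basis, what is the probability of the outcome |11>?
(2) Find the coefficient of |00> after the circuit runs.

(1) A full measurement returns |11> with probability 1/2.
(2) |00> carries amplitude 0 in the final state.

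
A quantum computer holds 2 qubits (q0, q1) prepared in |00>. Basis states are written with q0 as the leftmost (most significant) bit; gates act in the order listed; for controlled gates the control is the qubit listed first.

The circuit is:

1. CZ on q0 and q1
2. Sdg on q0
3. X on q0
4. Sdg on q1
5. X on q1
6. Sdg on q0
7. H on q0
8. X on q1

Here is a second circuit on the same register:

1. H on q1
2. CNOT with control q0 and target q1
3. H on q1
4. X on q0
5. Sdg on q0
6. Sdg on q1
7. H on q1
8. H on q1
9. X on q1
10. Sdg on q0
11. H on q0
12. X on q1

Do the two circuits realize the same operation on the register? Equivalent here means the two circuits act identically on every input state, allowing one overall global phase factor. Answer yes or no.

No — the two circuits implement different unitaries, even allowing a global phase.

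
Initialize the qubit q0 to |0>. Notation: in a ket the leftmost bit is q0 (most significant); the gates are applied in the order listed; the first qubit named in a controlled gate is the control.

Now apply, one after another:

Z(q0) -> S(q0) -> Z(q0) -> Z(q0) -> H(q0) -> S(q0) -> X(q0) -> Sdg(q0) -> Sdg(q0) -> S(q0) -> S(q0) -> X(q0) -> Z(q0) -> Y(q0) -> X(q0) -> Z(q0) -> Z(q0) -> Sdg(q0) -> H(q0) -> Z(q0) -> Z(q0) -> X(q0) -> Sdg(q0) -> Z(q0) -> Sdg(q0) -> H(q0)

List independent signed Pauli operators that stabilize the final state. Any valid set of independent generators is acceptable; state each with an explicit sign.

The final state is stabilized by the group generated by -X; other independent generating sets are equally valid.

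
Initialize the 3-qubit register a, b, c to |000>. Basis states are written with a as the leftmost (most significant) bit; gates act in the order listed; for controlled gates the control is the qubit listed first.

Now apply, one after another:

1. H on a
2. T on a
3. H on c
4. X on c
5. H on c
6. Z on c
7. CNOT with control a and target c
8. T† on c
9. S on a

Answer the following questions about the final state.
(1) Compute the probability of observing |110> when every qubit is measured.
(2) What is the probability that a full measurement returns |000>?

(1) The probability of measuring |110> is 0. Key observation: gates 3-6 undo each other exactly, leaving only the rest of the circuit to track.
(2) Outcome |000> occurs with probability 1/2.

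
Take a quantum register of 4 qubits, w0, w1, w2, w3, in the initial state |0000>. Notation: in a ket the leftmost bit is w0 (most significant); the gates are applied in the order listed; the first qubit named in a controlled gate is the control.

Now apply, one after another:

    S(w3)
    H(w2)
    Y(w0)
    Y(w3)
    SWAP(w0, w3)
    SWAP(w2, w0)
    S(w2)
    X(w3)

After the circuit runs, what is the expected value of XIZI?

The observable XIZI averages to -1.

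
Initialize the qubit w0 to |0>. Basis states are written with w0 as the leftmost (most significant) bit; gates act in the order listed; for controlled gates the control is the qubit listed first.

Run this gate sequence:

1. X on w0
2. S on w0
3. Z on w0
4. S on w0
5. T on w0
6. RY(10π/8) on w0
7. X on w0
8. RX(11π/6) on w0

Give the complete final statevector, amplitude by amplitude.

After the circuit, the state carries amplitude -sqrt(2*sqrt(2) + 4)*exp(3*I*pi/4)/8 + sqrt(4 - 2*sqrt(2))*exp(I*pi/4)/8 + sqrt(12 - 6*sqrt(2))*exp(I*pi/4)/8 + sqrt(6*sqrt(2) + 12)*exp(3*I*pi/4)/8 on |0>, -sqrt(4 - 2*sqrt(2))*exp(3*I*pi/4)/8 + sqrt(12 - 6*sqrt(2))*exp(3*I*pi/4)/8 + sqrt(2*sqrt(2) + 4)*exp(I*pi/4)/8 + sqrt(6*sqrt(2) + 12)*exp(I*pi/4)/8 on |1>.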